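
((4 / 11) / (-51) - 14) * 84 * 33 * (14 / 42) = -220024/17 = -12942.59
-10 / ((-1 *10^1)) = 1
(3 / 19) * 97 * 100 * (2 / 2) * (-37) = -1076700/19 = -56668.42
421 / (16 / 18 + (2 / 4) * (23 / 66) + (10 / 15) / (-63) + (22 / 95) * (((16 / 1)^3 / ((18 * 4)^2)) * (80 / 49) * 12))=90.78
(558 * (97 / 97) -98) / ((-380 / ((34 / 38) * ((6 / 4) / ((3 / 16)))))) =-3128/361 = -8.66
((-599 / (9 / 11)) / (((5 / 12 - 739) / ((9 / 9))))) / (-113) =-26356/3004557 = -0.01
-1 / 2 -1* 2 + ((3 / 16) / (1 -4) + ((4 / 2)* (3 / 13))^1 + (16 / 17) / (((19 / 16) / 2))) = -34655/67184 = -0.52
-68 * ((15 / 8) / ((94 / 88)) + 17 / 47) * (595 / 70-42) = 226661/47 = 4822.57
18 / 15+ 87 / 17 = 537/85 = 6.32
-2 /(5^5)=-2/3125 = 0.00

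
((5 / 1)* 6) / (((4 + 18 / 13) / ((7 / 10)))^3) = 6591/100000 = 0.07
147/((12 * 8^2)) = 49/256 = 0.19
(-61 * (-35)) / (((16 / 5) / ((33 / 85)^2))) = 465003/4624 = 100.56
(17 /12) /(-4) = -17/48 = -0.35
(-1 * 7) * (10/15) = -14/3 = -4.67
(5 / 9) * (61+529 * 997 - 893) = 292545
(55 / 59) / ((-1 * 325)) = -11/3835 = 0.00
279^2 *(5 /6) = 64867.50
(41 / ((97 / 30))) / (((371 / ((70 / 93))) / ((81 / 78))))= 55350/2071823 = 0.03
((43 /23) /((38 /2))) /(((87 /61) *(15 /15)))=2623/38019 = 0.07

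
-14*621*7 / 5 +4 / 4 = -60853/5 = -12170.60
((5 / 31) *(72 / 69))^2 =14400/508369 = 0.03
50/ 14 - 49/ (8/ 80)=-3405/7 = -486.43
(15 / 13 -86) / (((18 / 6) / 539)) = -594517/39 = -15244.03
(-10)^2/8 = 25/2 = 12.50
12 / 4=3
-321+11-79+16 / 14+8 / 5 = -13519/35 = -386.26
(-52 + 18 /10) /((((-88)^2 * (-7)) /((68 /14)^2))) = 72539/3320240 = 0.02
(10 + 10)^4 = 160000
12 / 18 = 2/3 = 0.67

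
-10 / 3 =-3.33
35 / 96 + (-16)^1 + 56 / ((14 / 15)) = 4259/96 = 44.36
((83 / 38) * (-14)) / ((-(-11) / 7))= -4067/209 = -19.46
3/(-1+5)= 3/4 = 0.75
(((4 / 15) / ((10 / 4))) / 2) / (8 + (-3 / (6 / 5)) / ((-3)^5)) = 648/97325 = 0.01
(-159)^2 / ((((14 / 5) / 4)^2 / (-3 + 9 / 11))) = -60674400/539 = -112568.46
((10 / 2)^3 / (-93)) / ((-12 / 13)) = 1625/1116 = 1.46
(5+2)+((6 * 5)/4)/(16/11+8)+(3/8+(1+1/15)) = 9.23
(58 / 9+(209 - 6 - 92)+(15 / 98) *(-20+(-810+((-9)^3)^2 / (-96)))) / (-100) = 3455099/403200 = 8.57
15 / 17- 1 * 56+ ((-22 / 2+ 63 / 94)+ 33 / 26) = -666619/10387 = -64.18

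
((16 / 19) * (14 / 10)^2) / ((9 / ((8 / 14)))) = 448/4275 = 0.10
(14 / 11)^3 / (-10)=-1372/6655 = -0.21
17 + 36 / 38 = 341/19 = 17.95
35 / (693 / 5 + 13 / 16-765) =-2800/50047 = -0.06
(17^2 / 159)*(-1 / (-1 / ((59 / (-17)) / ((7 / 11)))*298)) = -11033/331674 = -0.03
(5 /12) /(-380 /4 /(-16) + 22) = 20/1341 = 0.01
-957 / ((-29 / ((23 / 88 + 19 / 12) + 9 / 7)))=5785/56 = 103.30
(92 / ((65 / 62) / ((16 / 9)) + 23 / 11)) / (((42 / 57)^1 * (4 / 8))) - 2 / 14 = 19044925/204757 = 93.01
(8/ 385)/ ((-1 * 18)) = -4/3465 = 0.00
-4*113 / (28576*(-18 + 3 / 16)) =226/254505 = 0.00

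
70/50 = 7/5 = 1.40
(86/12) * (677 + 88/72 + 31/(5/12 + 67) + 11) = 215927725/43686 = 4942.72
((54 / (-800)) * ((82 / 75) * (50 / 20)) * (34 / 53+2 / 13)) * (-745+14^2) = 27753597/344500 = 80.56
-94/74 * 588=-746.92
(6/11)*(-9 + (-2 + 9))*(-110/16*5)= 37.50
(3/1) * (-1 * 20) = -60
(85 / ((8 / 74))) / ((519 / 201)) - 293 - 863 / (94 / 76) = -22319375/32524 = -686.24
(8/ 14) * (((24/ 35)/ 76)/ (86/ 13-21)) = -312/870485 = 0.00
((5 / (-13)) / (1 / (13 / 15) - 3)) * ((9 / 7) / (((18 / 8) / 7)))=5/6 = 0.83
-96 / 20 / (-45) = 8/75 = 0.11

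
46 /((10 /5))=23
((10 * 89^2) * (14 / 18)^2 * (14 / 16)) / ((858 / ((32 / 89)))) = 610540/34749 = 17.57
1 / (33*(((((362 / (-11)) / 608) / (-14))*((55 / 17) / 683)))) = 1654.66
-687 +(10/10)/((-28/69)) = -19305/28 = -689.46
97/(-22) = -97/22 = -4.41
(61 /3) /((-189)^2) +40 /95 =858463/2036097 = 0.42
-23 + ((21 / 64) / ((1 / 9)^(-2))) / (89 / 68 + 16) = -11694553/508464 = -23.00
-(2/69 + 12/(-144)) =5/92 = 0.05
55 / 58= 0.95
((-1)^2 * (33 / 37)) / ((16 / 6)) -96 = -28317/296 = -95.67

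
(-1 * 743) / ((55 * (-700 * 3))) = 743/115500 = 0.01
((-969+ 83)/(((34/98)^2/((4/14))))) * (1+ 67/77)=-12503232/3179 = -3933.07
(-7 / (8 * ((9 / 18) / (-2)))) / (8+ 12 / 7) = 49/136 = 0.36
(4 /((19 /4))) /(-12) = -4/57 = -0.07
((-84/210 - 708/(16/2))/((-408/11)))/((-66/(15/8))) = -889/13056 = -0.07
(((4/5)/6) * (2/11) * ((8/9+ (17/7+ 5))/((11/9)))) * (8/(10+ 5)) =16768/190575 = 0.09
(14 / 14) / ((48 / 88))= 11/6 = 1.83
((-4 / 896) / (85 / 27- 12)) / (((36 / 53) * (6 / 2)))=53/214144 = 0.00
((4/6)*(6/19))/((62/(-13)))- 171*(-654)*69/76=119606411/1178 = 101533.46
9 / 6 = 3/2 = 1.50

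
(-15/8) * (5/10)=-15/16 = -0.94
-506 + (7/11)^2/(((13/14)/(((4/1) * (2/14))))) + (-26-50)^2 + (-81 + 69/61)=498032566/95953 = 5190.38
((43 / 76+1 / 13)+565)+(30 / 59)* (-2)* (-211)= 45480525/58292 = 780.22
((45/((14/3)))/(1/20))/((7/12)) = 16200/49 = 330.61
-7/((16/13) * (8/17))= -1547/128 = -12.09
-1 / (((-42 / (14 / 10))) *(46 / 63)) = 0.05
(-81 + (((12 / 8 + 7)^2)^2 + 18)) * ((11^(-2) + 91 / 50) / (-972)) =-101408477/10454400 = -9.70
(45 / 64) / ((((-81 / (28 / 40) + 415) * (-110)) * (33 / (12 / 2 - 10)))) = 21/8111840 = 0.00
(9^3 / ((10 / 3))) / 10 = 2187/100 = 21.87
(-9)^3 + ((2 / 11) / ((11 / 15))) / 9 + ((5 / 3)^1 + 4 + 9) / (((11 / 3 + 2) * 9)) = -13490143/18513 = -728.68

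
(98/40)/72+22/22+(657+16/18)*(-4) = -3787951/1440 = -2630.52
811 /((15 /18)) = 4866/5 = 973.20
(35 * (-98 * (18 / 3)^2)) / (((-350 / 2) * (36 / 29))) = 2842/5 = 568.40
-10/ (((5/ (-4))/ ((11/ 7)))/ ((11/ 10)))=484/35 = 13.83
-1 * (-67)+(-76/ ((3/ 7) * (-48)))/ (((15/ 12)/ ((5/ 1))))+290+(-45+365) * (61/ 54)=19798/27 = 733.26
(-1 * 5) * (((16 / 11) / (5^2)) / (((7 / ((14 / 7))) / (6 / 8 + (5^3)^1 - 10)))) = -3704/385 = -9.62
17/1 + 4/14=121/7 = 17.29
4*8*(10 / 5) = 64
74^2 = 5476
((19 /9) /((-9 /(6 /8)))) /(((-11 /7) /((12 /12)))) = 133/1188 = 0.11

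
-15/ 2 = -7.50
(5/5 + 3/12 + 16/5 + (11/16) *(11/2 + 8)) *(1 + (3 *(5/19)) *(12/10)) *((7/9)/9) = 569023/246240 = 2.31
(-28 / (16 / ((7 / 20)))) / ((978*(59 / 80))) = -49/57702 = 0.00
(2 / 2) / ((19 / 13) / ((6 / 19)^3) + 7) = 2808/149977 = 0.02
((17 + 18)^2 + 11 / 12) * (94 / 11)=691417/66 = 10476.02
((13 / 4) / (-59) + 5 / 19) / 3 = 311/4484 = 0.07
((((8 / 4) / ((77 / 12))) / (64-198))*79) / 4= -237/5159 = -0.05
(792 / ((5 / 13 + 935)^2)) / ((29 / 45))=150579/107202560 = 0.00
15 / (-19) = -15/19 = -0.79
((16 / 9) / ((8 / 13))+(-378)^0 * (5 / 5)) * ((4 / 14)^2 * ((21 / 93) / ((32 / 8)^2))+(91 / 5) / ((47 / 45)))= 3554695/52452 = 67.77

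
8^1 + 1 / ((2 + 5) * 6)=337/42 = 8.02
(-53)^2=2809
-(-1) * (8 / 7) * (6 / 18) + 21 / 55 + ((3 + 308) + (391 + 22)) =837101/1155 = 724.76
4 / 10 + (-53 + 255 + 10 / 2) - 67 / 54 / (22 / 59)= 1212191/5940 = 204.07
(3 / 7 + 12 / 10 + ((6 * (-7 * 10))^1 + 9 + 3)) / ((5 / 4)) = -56892/175 = -325.10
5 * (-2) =-10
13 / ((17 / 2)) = 26/17 = 1.53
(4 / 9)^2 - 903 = -902.80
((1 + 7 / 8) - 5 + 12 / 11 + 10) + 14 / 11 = 813/88 = 9.24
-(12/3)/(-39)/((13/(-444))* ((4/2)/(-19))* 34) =2812/2873 = 0.98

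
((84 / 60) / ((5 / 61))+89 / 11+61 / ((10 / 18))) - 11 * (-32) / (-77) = 251019/1925 = 130.40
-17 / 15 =-1.13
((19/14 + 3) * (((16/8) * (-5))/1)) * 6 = -1830/7 = -261.43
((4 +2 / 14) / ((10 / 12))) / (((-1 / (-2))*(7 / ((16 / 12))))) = 464/245 = 1.89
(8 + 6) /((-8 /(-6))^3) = 189/32 = 5.91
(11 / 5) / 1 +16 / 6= 73/15 = 4.87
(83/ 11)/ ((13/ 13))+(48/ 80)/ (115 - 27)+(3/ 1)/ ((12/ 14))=4863/440 = 11.05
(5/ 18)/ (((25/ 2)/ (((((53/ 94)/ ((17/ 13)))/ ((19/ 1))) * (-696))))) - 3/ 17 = -120109/227715 = -0.53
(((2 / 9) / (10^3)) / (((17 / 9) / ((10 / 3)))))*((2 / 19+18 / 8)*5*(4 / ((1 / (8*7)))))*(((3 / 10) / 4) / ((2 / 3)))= 3759/32300 = 0.12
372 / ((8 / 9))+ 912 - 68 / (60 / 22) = 39167/30 = 1305.57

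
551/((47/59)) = 691.68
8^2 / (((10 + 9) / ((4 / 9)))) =256/171 = 1.50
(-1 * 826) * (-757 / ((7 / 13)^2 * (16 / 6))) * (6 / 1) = 67932423/14 = 4852315.93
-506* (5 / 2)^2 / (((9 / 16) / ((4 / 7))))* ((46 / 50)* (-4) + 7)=-671968/63 = -10666.16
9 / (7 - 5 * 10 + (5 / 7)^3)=-3087/14624 = -0.21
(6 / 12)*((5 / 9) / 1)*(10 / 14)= 25/126 = 0.20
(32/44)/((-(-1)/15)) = 120/11 = 10.91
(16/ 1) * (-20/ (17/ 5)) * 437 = -699200/17 = -41129.41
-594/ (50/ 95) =-5643/5 = -1128.60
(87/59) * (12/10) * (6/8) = 783/590 = 1.33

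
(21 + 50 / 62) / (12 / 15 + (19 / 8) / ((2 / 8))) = 2.12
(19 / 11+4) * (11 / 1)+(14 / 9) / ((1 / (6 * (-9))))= -21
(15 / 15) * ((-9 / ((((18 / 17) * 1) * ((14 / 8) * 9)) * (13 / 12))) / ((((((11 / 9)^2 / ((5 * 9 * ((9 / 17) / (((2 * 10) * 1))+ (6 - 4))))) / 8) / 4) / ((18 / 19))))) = -14836608/16093 = -921.93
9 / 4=2.25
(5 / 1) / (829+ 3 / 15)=25/4146 = 0.01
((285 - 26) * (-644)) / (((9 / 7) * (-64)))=291893/144 = 2027.03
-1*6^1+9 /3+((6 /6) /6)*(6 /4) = -11/4 = -2.75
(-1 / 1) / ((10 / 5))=-1/2 = -0.50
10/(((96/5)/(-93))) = -775/16 = -48.44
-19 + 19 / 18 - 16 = -611/18 = -33.94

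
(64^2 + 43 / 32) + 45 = 132555/32 = 4142.34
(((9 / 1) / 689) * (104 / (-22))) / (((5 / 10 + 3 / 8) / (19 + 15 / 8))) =-6012/4081 = -1.47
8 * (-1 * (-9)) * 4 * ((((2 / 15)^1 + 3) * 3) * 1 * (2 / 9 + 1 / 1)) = 16544/5 = 3308.80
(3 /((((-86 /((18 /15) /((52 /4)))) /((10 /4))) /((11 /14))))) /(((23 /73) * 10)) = -7227/3599960 = 0.00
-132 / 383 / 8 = -33/766 = -0.04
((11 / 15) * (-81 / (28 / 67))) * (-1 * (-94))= -935253/70 = -13360.76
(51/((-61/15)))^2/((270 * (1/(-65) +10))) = 281775/4829858 = 0.06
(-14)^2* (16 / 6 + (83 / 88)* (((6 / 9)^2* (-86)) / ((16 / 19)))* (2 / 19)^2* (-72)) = 4524856/627 = 7216.68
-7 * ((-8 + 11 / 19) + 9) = -210/19 = -11.05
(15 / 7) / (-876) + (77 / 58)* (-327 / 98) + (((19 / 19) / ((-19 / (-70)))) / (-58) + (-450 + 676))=124733905/563122 = 221.50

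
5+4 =9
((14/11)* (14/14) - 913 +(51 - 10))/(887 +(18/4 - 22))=-19156/19129 = -1.00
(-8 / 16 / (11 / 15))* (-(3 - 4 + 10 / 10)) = 0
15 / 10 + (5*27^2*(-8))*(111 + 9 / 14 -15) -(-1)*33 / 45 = -591801731/210 = -2818103.48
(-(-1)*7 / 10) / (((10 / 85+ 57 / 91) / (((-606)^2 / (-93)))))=-662799774/178405 = -3715.14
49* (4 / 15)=196/15 = 13.07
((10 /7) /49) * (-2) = -20/343 = -0.06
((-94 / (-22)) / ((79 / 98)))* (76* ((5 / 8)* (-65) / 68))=-14221025/59092 = -240.66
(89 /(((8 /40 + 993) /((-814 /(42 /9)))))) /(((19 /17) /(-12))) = 55421190/330239 = 167.82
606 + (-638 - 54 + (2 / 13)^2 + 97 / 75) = -1073357/12675 = -84.68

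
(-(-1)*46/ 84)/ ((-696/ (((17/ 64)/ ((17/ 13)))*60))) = -1495/155904 = -0.01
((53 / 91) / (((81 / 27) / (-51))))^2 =811801/8281 = 98.03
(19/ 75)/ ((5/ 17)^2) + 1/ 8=45803/15000 = 3.05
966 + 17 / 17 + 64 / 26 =12603/13 = 969.46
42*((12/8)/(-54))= -1.17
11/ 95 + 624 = 59291/95 = 624.12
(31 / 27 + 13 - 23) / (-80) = 239/2160 = 0.11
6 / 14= 3/7 = 0.43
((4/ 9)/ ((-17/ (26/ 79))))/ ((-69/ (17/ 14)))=52/343413 = 0.00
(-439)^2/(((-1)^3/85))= -16381285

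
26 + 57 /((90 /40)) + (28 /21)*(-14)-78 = -136/3 = -45.33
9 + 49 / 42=61/6 = 10.17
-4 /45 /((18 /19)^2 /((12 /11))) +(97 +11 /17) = 22161352/227205 = 97.54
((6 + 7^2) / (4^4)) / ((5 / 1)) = 0.04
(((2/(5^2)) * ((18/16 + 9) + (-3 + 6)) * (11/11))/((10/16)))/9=14/75 = 0.19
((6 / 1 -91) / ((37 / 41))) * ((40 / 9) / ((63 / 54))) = -278800/777 = -358.82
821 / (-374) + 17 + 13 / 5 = 32547/1870 = 17.40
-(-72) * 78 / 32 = 351/2 = 175.50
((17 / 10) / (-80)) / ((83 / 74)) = -629/33200 = -0.02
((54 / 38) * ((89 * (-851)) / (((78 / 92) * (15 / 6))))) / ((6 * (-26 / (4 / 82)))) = 15.88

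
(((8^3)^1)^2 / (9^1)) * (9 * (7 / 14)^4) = 16384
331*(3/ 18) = 331/6 = 55.17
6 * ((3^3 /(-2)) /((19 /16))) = -1296/19 = -68.21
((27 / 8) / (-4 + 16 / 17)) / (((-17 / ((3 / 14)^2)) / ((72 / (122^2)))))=2187/151697728 = 0.00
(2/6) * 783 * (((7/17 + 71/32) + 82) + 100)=26214579/544 = 48188.56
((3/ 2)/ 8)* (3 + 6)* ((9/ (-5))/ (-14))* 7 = 243/160 = 1.52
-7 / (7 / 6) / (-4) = 3/2 = 1.50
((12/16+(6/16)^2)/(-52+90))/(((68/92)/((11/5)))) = 0.07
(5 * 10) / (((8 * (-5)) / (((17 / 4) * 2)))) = -85/8 = -10.62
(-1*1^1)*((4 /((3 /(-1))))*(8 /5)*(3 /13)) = 32/65 = 0.49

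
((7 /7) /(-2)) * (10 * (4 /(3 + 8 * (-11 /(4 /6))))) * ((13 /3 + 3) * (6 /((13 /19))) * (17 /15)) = 56848/5031 = 11.30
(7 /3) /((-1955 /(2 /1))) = -14/5865 = 0.00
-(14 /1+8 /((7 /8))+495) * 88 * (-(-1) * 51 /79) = -16277976/553 = -29435.76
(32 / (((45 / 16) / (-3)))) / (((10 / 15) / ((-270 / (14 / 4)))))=27648/7 = 3949.71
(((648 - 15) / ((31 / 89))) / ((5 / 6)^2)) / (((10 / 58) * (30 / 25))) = 9802638/775 = 12648.57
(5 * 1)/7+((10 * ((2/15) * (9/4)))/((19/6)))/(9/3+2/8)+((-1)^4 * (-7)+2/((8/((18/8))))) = -150263/27664 = -5.43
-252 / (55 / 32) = -8064/55 = -146.62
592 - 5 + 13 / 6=3535/6 = 589.17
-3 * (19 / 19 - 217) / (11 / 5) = 294.55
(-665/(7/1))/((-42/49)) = 665/6 = 110.83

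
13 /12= 1.08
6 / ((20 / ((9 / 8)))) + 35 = 2827/80 = 35.34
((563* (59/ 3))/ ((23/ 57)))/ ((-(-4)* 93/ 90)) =9466845/1426 = 6638.74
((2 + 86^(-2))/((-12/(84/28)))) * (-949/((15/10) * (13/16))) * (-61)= -43915486/1849 = -23750.94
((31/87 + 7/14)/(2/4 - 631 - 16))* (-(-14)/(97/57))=-0.01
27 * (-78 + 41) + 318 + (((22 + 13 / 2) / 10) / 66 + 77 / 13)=-3861193/5720 = -675.03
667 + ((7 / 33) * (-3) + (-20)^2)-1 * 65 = 11015/11 = 1001.36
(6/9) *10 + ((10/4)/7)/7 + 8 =4327/294 = 14.72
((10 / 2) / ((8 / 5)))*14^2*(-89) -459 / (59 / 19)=-6449917/118 = -54660.31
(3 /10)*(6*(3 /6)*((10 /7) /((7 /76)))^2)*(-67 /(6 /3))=-17414640/2401 = -7253.08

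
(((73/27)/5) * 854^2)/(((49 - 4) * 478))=18.33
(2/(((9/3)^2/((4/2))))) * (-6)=-8/3 = -2.67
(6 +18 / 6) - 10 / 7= 53/7 = 7.57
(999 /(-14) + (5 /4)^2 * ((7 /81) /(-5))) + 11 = -547805/9072 = -60.38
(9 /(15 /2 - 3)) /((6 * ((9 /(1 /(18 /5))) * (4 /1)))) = 5/1944 = 0.00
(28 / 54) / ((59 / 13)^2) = 2366/93987 = 0.03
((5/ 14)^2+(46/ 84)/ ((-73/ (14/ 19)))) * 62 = 3085027/407778 = 7.57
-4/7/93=-4/651 = -0.01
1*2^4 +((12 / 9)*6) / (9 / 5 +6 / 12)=448/23 = 19.48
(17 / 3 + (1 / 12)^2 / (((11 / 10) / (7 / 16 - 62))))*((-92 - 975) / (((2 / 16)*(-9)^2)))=-6487651/11664 = -556.21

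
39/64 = 0.61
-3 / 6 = -1/2 = -0.50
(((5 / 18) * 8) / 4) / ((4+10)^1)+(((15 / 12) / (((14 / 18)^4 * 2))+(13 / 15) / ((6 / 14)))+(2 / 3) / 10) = 368453/96040 = 3.84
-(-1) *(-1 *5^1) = -5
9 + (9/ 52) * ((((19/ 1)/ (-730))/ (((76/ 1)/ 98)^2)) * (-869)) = 44742861/2884960 = 15.51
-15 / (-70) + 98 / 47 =1513/658 = 2.30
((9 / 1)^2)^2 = 6561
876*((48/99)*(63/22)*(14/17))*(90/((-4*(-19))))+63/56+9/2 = 372622095/312664 = 1191.77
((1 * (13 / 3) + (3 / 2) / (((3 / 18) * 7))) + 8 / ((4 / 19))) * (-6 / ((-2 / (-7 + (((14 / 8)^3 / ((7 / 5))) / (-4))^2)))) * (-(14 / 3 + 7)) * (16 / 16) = 152180805/16384 = 9288.38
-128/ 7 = -18.29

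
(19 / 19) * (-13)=-13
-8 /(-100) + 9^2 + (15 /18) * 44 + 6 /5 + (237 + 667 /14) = 423769/1050 = 403.59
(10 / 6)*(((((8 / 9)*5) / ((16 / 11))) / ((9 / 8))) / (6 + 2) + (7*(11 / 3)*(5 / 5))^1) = 21065/486 = 43.34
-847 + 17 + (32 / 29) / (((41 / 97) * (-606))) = -299023162/360267 = -830.00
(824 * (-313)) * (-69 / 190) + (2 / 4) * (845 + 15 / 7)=62567423/665 = 94086.35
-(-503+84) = 419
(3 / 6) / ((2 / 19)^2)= 361/8 = 45.12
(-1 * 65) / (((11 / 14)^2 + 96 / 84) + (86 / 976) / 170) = -264227600/7157407 = -36.92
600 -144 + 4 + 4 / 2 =462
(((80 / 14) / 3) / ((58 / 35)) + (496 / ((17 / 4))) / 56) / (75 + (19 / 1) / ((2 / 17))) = 66952/4896969 = 0.01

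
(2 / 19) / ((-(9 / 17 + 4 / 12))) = -51/418 = -0.12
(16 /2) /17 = 0.47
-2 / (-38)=1/19 = 0.05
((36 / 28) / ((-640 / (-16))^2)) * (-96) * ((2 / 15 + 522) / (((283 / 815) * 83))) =-5744772/4110575 = -1.40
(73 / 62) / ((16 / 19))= 1387/992 = 1.40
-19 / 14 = -1.36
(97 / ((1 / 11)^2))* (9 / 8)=105633/8 = 13204.12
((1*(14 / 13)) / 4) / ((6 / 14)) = 49/78 = 0.63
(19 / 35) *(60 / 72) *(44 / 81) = 418/1701 = 0.25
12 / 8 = 3/2 = 1.50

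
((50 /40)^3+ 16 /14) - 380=-168853/448 = -376.90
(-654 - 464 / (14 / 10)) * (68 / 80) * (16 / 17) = -27592/35 = -788.34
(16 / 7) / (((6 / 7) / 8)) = 21.33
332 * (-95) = -31540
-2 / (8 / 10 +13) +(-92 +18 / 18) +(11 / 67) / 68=-28651925/314364 = -91.14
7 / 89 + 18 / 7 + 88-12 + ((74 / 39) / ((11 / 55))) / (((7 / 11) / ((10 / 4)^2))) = 171.83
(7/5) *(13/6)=91/30 = 3.03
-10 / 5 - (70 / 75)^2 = -2.87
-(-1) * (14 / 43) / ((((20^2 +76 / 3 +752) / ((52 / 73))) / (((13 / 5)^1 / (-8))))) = -3549/55434740 = 0.00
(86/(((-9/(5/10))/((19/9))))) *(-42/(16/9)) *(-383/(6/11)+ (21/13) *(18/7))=-311370955/1872 = -166330.64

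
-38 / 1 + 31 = -7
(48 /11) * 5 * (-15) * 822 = -2959200/11 = -269018.18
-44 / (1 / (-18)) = 792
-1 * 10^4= -10000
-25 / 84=-0.30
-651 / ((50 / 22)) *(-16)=114576/25 = 4583.04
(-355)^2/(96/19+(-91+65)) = -2394475/398 = -6016.27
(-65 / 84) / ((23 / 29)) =-0.98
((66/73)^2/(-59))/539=-396/15406139 = 0.00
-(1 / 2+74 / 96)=-61/48 = -1.27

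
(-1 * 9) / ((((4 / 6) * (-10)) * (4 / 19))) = 513/80 = 6.41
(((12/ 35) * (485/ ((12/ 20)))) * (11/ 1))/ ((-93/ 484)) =-15865.68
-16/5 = -3.20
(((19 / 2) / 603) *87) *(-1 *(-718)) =197809/201 = 984.12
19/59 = 0.32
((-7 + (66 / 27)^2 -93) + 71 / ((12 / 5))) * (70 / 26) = -730765/4212 = -173.50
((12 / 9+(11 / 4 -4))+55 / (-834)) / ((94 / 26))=377/78396 = 0.00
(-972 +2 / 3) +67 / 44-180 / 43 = -5528405/5676 = -974.00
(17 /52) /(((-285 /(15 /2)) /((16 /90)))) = -17/11115 = 0.00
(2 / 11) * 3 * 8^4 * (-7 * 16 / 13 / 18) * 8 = -3670016/429 = -8554.82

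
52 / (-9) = -52/9 = -5.78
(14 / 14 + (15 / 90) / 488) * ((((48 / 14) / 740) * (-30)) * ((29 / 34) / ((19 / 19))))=-254823/2148664 = -0.12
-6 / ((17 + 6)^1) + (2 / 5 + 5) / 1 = 591/115 = 5.14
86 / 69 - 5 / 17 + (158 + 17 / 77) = 14376668/90321 = 159.17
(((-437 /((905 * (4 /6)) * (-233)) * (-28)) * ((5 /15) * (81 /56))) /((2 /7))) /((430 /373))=-92421567/725375600 = -0.13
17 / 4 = 4.25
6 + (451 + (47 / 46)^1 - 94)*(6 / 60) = 41.80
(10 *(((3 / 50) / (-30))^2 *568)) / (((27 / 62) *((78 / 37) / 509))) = 12.60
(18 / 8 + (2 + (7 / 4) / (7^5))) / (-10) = -20409/48020 = -0.43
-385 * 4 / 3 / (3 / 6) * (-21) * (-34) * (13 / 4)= -2382380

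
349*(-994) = -346906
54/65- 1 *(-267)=17409/65 = 267.83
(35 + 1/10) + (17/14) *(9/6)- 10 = 3769/140 = 26.92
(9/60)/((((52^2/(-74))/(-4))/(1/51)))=37/114920 = 0.00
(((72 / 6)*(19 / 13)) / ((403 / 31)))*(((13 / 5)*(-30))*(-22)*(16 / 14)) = 240768/91 = 2645.80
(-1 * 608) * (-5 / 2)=1520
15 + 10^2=115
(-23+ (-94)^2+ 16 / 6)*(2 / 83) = 52894/249 = 212.43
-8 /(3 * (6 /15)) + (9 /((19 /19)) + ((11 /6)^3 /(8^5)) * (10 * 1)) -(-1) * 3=18881023/3538944 = 5.34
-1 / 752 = -1/752 = 0.00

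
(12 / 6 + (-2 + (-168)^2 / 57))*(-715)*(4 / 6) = -4484480/19 = -236025.26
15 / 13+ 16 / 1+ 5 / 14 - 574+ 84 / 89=-8998721/16198 = -555.55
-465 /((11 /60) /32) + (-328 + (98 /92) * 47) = -41209435/506 = -81441.57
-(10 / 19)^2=-0.28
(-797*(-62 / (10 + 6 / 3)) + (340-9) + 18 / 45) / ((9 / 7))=934339/270 = 3460.51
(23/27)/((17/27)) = 23/17 = 1.35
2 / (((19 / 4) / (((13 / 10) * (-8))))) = -416/95 = -4.38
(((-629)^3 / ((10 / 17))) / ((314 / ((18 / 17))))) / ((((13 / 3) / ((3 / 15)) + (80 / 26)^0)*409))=-395245359/2568520 = -153.88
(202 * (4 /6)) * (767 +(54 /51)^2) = 89682748/867 = 103440.31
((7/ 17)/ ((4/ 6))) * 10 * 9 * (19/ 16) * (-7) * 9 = -1131165/272 = -4158.69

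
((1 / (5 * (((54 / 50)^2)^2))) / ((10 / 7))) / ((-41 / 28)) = -1531250/21789081 = -0.07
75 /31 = 2.42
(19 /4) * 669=12711/4 = 3177.75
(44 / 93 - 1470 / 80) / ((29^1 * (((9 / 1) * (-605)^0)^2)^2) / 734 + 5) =-0.07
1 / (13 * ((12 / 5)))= 5/156 = 0.03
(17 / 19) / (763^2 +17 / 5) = 85/55306378 = 0.00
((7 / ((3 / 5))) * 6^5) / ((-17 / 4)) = -362880/17 = -21345.88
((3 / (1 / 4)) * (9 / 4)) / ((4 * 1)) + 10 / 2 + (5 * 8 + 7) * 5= 987/4 = 246.75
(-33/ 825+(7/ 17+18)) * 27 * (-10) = -421632/85 = -4960.38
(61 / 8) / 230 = 61/1840 = 0.03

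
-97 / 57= -1.70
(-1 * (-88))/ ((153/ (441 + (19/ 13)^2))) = 6590320/25857 = 254.88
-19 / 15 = -1.27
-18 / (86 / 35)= -315/43 = -7.33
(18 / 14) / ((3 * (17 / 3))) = 9/119 = 0.08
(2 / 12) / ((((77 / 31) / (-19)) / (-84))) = 1178/11 = 107.09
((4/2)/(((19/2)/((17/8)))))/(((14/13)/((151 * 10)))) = 166855/266 = 627.27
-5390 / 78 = -2695/39 = -69.10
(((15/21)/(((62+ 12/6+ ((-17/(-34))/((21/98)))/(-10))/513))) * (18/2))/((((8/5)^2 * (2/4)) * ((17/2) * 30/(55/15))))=2116125/3642352 = 0.58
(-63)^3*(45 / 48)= -3750705/16 = -234419.06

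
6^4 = 1296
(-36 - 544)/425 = -116/85 = -1.36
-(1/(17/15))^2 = -225/289 = -0.78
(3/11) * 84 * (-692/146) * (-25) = 2179800/803 = 2714.57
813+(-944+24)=-107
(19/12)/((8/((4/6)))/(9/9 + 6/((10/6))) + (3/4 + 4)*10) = 0.03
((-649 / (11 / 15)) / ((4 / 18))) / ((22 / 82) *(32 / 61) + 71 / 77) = -102258387/27290 = -3747.10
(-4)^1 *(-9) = 36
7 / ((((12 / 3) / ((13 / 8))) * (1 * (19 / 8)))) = 91/76 = 1.20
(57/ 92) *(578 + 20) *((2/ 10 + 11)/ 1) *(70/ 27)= 96824/9 = 10758.22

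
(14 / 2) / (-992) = -7/992 = -0.01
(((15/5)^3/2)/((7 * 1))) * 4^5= 13824/7 = 1974.86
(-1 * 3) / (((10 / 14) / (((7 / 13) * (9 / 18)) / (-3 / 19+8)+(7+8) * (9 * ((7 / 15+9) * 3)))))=-311914029/19370 = -16102.94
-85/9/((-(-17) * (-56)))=5/504 = 0.01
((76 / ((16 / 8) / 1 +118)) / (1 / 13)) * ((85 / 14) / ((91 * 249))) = 323/146412 = 0.00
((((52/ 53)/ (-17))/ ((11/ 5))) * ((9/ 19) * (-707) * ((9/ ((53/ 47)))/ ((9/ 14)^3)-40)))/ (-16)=491167040/89823393 = 5.47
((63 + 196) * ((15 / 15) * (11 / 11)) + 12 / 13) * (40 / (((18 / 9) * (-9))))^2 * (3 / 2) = 675800/351 = 1925.36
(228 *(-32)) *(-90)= 656640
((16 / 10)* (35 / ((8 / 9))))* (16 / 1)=1008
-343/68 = -5.04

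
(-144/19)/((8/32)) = -576/19 = -30.32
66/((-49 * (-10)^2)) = -33/2450 = -0.01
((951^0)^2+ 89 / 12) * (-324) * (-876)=2388852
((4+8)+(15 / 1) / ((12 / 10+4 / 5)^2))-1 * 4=47/4 = 11.75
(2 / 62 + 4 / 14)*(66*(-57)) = -1196.21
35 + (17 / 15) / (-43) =22558/645 = 34.97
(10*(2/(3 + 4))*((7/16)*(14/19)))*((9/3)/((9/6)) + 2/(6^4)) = 45395/24624 = 1.84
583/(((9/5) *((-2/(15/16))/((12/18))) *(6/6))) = -14575/144 = -101.22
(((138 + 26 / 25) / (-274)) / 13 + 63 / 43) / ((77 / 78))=16382046/11340175 = 1.44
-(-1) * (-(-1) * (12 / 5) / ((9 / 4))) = 16/15 = 1.07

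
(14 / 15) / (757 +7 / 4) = 56/45525 = 0.00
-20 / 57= -0.35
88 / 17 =5.18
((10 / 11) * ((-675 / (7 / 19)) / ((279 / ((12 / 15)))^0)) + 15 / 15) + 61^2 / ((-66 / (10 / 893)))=-343505702/206283 = -1665.22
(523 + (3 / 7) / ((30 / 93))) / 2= 36703/140 = 262.16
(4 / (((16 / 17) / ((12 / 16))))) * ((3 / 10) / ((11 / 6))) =459/880 = 0.52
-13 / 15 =-0.87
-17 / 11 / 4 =-17/44 = -0.39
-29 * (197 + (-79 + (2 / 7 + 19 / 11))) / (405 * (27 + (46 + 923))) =-267989/31060260 = -0.01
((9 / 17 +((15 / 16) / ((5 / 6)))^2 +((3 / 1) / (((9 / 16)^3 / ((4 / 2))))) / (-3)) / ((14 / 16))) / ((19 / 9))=-7489159/1465128 = -5.11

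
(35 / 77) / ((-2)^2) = 5/44 = 0.11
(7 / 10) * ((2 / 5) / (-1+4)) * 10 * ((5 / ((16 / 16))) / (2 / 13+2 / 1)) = 13/6 = 2.17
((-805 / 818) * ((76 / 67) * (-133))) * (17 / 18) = 34581995/246627 = 140.22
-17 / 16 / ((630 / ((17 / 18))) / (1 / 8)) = -289/1451520 = 0.00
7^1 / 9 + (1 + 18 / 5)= 242/45 = 5.38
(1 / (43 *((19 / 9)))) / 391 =9/319447 = 0.00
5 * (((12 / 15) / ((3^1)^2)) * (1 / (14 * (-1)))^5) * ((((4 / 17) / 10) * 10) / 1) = -1/5142942 = 0.00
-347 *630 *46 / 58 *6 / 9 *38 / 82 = -63688380/1189 = -53564.66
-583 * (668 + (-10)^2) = -447744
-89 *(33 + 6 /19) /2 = -56337/38 = -1482.55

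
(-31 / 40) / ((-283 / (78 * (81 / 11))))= 97929/62260 = 1.57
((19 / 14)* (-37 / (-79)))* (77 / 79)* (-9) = -69597/12482 = -5.58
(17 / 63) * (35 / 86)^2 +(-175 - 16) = -12710749/66564 = -190.96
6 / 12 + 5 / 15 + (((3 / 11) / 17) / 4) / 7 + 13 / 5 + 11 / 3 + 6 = 342973/26180 = 13.10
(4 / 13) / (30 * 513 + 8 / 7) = 14/700297 = 0.00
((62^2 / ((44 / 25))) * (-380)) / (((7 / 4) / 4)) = -146072000/77 = -1897038.96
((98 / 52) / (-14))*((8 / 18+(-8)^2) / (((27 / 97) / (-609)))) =18980.40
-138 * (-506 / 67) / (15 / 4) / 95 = 93104/31825 = 2.93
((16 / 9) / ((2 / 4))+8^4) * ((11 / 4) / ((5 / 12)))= 405856/15 = 27057.07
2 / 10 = 1/5 = 0.20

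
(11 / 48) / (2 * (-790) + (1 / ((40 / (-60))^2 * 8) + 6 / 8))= -22/151581 = 0.00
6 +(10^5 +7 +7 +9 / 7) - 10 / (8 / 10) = 1400123/14 = 100008.79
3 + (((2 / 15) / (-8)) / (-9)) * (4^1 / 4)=1621/540 = 3.00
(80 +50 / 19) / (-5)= -314/19 = -16.53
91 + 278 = 369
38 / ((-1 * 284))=-19/142 = -0.13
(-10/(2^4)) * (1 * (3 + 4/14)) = -115/56 = -2.05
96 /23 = 4.17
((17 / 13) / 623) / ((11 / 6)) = 102/89089 = 0.00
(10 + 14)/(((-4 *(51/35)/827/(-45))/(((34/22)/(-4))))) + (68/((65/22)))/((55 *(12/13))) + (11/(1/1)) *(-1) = -97706777/1650 = -59216.23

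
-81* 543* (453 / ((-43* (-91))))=-19924299/3913 = -5091.82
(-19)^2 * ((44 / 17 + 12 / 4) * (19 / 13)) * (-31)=-20199755/221 = -91401.61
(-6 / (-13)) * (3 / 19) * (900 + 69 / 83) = 1345842/20501 = 65.65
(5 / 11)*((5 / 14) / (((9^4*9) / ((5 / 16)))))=125/145496736 = 0.00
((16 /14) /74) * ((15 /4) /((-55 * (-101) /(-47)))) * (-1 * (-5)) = -705/287749 = 0.00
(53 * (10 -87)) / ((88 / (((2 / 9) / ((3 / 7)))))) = -2597/108 = -24.05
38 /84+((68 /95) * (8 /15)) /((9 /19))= 11891/9450 = 1.26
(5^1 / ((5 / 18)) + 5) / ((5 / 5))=23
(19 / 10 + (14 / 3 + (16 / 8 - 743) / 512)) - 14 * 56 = -5981803/7680 = -778.88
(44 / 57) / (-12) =-11/171 = -0.06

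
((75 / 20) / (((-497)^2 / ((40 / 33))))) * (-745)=-37250/2717099 = -0.01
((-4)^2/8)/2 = 1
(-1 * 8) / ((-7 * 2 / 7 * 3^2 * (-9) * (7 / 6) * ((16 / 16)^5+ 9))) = -4/945 = 0.00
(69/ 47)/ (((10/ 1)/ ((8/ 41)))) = 276/9635 = 0.03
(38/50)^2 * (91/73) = 32851/45625 = 0.72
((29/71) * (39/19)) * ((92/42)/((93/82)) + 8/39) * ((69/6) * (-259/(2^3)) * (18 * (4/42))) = -4713689/4123 = -1143.27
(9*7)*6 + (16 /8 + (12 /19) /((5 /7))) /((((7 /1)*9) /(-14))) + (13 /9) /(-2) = 71561/190 = 376.64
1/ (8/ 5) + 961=961.62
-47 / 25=-1.88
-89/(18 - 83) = 89/65 = 1.37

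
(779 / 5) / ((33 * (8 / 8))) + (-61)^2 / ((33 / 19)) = 354274/165 = 2147.12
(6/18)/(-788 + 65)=-1/2169 = 0.00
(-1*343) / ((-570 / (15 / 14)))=49/76 = 0.64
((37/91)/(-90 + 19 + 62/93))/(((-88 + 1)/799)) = 29563/556829 = 0.05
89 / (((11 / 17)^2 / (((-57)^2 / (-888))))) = -27855843/35816 = -777.75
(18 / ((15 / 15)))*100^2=180000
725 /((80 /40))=725/2 = 362.50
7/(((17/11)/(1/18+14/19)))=20867/5814 = 3.59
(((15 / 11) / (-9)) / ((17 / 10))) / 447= -50/250767 = 0.00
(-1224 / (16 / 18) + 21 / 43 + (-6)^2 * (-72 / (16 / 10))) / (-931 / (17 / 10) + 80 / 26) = 569517/103501 = 5.50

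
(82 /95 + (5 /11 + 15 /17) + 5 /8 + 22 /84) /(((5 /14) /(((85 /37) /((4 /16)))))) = 9213097/115995 = 79.43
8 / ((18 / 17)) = 7.56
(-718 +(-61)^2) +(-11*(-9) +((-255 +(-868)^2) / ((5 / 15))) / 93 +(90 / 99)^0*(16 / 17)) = 14439123/527 = 27398.72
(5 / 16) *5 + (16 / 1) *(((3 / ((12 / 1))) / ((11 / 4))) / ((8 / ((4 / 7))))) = 2053/1232 = 1.67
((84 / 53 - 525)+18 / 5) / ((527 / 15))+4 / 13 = -14.49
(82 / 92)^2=0.79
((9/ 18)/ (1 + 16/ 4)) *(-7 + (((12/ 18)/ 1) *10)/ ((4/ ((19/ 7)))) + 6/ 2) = 11/210 = 0.05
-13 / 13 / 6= -1/6 = -0.17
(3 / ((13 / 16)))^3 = 110592/2197 = 50.34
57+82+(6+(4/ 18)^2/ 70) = 411077/2835 = 145.00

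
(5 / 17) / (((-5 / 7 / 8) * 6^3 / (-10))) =70/459 = 0.15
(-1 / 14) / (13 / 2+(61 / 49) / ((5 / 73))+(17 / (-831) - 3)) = -29085/8817721 = 0.00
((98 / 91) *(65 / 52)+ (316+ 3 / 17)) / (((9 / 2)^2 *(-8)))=-140345/71604 = -1.96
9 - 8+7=8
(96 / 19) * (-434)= -41664/19 = -2192.84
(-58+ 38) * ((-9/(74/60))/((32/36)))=6075/37 = 164.19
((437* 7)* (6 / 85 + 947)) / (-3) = -965696.31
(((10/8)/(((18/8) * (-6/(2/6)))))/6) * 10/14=-25/6804 = 0.00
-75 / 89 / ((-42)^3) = 25/2197944 = 0.00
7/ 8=0.88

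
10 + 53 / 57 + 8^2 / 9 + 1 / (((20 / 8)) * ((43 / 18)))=669431/36765 = 18.21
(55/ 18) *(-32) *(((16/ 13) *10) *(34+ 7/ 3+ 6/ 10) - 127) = -11242000/351 = -32028.49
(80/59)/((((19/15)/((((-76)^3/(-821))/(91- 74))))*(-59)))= -27724800/48584317 = -0.57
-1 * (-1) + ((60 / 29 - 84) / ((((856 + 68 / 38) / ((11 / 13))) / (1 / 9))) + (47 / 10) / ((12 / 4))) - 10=-685922219/92165190 = -7.44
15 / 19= 0.79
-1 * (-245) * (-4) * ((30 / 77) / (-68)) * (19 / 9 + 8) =31850/561 = 56.77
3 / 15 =1/5 = 0.20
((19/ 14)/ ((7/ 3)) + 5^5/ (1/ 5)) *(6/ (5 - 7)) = -4593921/98 = -46876.74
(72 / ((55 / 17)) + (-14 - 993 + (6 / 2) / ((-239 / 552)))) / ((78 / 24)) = -52142236/170885 = -305.13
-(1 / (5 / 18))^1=-18/5 = -3.60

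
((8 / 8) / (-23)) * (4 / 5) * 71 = -284/115 = -2.47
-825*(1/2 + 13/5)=-5115/2 = -2557.50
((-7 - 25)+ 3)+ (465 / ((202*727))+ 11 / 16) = -33258711/1174832 = -28.31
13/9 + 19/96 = 1.64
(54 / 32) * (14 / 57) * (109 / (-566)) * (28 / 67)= -48069/1441036 = -0.03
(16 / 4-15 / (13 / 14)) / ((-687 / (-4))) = -632/8931 = -0.07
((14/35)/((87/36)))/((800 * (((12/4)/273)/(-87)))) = -819/500 = -1.64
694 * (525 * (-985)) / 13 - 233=-358887779/13 = -27606752.23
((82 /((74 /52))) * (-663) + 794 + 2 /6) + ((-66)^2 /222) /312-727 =-220119485/5772 = -38135.74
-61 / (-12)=61/12 = 5.08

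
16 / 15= 1.07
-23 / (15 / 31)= -713/15 = -47.53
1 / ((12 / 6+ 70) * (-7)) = -1/504 = 0.00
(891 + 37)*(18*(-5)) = -83520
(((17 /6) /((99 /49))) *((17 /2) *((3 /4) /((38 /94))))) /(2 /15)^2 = 16639175/13376 = 1243.96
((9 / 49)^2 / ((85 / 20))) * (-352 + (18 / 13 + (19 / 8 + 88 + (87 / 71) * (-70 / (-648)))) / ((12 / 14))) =-292822969/150696364 = -1.94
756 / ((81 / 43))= 1204/3 = 401.33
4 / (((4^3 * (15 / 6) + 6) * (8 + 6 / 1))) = 1/581 = 0.00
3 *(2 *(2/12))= 1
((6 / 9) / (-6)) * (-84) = 28/3 = 9.33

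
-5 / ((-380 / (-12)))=-3/19 = -0.16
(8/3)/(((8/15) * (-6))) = -5/6 = -0.83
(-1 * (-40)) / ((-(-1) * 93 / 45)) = 600/31 = 19.35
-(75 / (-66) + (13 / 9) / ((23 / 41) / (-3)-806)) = 1.14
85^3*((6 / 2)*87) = 160286625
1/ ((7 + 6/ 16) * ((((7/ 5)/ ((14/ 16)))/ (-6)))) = -30/59 = -0.51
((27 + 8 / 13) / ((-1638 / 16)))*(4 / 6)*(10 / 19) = -57440/606879 = -0.09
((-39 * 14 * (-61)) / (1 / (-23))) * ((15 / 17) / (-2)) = 5745285/17 = 337957.94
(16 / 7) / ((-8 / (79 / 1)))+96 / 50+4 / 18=-32176/1575 = -20.43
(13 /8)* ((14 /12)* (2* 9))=273/8 = 34.12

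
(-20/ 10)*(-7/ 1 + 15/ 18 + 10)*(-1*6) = 46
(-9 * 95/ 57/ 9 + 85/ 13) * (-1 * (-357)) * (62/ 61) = 1401820/793 = 1767.74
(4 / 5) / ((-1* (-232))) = 1/290 = 0.00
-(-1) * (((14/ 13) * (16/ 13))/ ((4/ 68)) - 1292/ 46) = -21590/3887 = -5.55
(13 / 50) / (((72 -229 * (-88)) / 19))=247/1011200 = 0.00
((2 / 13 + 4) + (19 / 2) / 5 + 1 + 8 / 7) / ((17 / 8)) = 29836/7735 = 3.86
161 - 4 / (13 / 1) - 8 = 1985/13 = 152.69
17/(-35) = -17/35 = -0.49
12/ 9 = 4/3 = 1.33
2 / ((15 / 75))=10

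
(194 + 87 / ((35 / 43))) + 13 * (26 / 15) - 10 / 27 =305281/945 = 323.05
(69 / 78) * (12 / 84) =23/182 = 0.13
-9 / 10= -0.90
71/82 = 0.87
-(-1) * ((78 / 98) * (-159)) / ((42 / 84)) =-12402/49 = -253.10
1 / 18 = 0.06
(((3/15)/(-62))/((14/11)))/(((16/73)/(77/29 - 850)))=19732119/2013760 = 9.80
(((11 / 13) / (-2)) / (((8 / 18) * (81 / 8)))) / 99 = -1/1053 = 0.00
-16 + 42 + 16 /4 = 30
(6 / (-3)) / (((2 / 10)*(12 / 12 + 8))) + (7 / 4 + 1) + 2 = 131/36 = 3.64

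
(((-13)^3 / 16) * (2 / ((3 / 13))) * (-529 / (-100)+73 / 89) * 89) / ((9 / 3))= -517725247/2400 = -215718.85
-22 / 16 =-11/8 = -1.38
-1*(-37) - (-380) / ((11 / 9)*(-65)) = 4607/143 = 32.22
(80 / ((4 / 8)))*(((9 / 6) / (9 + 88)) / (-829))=-240/80413 = 0.00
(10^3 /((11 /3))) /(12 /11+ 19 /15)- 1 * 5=43055/389 = 110.68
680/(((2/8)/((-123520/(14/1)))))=-167987200/7 = -23998171.43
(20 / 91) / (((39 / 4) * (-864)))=-5/191646 = 0.00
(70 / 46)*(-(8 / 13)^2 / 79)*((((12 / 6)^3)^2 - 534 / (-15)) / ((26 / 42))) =-4685184/3991949 = -1.17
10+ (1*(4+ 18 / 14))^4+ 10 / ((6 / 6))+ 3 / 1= 803.58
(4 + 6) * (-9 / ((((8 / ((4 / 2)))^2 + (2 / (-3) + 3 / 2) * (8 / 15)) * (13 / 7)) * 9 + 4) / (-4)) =315/3904 = 0.08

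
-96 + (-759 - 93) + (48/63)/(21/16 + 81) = -26218580/27657 = -947.99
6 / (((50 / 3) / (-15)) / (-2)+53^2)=27/12643 = 0.00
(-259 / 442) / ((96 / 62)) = -8029/21216 = -0.38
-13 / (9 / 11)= -143/9 = -15.89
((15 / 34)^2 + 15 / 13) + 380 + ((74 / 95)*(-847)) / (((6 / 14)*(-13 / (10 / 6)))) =114398087/197676 = 578.72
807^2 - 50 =651199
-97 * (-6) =582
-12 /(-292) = 3/73 = 0.04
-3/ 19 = -0.16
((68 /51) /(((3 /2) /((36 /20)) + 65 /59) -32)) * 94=-44368/10643 = -4.17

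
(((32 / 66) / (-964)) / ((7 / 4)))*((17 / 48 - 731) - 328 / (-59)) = 2053445/9853767 = 0.21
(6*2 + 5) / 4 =17/4 = 4.25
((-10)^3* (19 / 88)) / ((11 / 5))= -11875/121 = -98.14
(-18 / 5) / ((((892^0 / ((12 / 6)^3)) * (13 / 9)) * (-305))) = 1296/19825 = 0.07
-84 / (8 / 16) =-168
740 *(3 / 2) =1110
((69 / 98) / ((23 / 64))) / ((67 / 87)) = 8352/3283 = 2.54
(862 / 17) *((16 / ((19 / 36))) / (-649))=-2.37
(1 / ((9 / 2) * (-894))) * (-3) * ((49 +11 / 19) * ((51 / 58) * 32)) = 85408/82099 = 1.04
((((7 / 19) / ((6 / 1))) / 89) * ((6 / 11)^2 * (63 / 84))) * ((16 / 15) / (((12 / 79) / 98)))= 108388/1023055 = 0.11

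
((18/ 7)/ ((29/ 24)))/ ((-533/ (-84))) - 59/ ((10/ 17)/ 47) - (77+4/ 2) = -740817627/154570 = -4792.76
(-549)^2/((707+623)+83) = 33489/157 = 213.31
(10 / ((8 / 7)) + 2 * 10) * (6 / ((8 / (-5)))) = -1725/16 = -107.81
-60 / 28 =-15/7 = -2.14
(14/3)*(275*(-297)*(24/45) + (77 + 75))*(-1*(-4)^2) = 9723392/3 = 3241130.67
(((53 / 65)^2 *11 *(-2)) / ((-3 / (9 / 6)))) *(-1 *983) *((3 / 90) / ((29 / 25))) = -30373717/147030 = -206.58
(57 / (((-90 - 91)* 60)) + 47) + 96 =517641/3620 = 142.99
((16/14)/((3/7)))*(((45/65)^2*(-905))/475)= -39096/16055 = -2.44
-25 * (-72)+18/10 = 9009/5 = 1801.80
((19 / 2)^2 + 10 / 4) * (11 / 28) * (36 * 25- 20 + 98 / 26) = 6698087/208 = 32202.34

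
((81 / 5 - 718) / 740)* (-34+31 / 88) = 944559/29600 = 31.91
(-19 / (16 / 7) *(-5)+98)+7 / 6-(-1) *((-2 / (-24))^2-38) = 7397/72 = 102.74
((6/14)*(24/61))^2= 5184/182329 = 0.03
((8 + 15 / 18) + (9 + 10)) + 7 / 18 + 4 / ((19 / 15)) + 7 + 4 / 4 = 6734/171 = 39.38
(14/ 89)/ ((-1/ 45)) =-630/89 = -7.08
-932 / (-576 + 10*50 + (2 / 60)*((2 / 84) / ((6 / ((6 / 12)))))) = 12.26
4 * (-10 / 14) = -20/7 = -2.86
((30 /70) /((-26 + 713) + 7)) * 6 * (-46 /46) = -9/2429 = 0.00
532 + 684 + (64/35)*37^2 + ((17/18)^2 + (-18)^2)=45861299/11340 = 4044.21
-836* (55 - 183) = 107008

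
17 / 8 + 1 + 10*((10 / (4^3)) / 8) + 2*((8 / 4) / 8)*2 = 553/128 = 4.32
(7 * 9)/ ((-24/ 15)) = -315/8 = -39.38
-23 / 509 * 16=-368/509 = -0.72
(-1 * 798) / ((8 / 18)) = -3591/2 = -1795.50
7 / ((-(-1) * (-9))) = -7/9 = -0.78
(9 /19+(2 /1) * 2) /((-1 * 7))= -85/133 = -0.64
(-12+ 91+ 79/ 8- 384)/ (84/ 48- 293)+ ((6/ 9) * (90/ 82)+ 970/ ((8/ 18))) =104330463/47765 = 2184.25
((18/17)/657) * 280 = 560/1241 = 0.45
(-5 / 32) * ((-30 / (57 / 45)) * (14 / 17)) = 7875/2584 = 3.05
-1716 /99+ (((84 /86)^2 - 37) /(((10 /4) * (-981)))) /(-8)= -628874569/36277380 = -17.34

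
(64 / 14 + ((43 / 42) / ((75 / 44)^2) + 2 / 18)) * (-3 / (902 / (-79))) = 46985171/35516250 = 1.32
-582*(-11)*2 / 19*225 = 2880900/19 = 151626.32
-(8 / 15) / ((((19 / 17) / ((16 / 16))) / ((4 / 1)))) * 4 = -2176/285 = -7.64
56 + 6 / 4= 115/2 = 57.50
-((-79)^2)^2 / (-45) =38950081/45 = 865557.36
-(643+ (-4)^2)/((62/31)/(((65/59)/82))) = -42835/9676 = -4.43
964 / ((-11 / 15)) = -14460/11 = -1314.55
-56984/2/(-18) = 14246/9 = 1582.89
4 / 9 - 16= -140/9 = -15.56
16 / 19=0.84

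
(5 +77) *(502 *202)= 8315128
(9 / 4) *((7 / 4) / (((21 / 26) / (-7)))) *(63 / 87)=-5733/232 = -24.71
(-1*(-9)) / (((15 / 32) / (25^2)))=12000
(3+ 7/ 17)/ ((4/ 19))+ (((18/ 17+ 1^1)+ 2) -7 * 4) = -263/34 = -7.74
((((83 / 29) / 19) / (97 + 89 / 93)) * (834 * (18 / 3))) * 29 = 19312938/86545 = 223.15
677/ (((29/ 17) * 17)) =23.34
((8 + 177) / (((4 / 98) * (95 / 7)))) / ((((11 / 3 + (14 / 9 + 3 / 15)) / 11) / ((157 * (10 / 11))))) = 96701.81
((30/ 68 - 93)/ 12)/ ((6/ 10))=-5245/408 = -12.86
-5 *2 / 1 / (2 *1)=-5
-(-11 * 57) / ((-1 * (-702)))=0.89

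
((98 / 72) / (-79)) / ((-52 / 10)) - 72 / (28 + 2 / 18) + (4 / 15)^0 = -29145895/18707832 = -1.56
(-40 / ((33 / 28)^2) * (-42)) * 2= 878080/363 = 2418.95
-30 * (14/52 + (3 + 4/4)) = -1665/13 = -128.08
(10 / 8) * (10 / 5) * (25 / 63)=125/126 = 0.99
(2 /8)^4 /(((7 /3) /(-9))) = -0.02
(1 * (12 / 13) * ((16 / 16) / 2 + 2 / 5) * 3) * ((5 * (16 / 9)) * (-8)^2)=18432/13 = 1417.85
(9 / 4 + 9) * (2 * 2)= 45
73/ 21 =3.48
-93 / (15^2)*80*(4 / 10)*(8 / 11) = -7936/825 = -9.62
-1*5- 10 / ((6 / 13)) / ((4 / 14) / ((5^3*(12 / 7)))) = -16255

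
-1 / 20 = -0.05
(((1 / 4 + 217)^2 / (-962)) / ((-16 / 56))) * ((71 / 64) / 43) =375315017/84717568 = 4.43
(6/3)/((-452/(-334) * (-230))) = -167/25990 = -0.01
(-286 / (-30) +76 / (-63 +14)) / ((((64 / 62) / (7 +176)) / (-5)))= -11094497/1568 = -7075.57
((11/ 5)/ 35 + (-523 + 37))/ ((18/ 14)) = -85039/225 = -377.95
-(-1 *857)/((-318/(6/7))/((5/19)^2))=-21425/133931 = -0.16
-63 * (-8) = 504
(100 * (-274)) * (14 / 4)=-95900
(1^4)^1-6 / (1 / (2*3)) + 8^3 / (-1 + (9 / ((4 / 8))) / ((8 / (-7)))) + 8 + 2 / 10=-19218/335 = -57.37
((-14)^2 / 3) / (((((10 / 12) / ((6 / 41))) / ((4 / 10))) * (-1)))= -4704/1025 = -4.59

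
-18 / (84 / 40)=-60/7 = -8.57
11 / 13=0.85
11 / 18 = 0.61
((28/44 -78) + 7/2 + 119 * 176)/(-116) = -179.91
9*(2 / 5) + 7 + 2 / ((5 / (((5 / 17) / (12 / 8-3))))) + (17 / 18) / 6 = 98033/9180 = 10.68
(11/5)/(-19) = -11/95 = -0.12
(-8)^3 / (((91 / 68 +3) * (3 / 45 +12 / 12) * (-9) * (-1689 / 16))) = -0.12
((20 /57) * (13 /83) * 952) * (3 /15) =49504/4731 = 10.46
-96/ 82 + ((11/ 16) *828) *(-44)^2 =45184740/41 = 1102066.83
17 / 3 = 5.67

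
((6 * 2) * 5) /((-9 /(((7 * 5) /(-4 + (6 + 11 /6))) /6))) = -700/69 = -10.14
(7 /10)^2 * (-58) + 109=80.58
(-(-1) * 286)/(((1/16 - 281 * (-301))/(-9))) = -1248/41009 = -0.03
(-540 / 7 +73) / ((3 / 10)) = -290/21 = -13.81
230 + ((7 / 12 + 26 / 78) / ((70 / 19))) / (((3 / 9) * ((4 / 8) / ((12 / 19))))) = 8083/35 = 230.94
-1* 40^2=-1600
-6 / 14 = -3/7 = -0.43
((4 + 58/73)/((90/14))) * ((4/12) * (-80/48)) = -2450/5913 = -0.41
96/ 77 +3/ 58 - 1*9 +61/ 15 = -243499/66990 = -3.63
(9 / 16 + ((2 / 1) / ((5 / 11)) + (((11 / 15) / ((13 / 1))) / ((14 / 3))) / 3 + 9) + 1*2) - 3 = 12.97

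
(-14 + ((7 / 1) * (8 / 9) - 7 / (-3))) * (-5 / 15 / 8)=49/216 = 0.23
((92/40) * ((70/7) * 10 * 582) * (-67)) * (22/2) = -98654820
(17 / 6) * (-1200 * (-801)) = 2723400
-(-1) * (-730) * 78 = -56940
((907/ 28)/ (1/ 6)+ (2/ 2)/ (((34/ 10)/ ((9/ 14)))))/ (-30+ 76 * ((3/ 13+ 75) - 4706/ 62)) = -2.40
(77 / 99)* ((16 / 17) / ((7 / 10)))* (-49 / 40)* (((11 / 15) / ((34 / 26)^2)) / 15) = -364364/9948825 = -0.04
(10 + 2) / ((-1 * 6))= -2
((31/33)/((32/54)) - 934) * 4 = -164105/44 = -3729.66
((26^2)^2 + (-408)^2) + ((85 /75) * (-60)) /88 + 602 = 624041.23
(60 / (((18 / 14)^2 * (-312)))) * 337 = -82565/2106 = -39.20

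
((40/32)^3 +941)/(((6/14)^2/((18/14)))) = 422443/64 = 6600.67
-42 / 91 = -6/13 = -0.46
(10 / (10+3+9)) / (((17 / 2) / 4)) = 0.21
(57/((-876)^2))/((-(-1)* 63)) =19/16114896 = 0.00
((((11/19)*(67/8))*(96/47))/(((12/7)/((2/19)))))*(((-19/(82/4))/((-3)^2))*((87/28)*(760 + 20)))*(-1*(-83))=-461229340/36613 = -12597.42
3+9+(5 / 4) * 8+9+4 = 35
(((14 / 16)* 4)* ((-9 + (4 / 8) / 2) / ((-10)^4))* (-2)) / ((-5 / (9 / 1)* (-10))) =441/400000 = 0.00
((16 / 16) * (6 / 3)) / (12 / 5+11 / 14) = 140/223 = 0.63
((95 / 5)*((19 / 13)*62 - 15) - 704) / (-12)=-3175/52 = -61.06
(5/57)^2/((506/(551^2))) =21025/4554 = 4.62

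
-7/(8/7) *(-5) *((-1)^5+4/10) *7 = -1029/8 = -128.62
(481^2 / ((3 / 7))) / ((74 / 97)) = 4245787/6 = 707631.17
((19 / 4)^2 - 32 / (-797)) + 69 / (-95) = 21.88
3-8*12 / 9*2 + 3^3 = 26/3 = 8.67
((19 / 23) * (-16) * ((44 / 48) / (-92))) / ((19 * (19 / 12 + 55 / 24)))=88/49197 = 0.00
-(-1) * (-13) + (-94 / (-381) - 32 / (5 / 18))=-243751/1905 = -127.95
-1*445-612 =-1057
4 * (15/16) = 15/4 = 3.75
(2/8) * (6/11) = 3/22 = 0.14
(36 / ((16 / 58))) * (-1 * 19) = -4959/2 = -2479.50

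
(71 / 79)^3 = 357911/493039 = 0.73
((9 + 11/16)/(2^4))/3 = 155/768 = 0.20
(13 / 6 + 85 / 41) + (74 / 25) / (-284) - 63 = -12831088/218325 = -58.77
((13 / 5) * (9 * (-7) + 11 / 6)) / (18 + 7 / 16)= -8.63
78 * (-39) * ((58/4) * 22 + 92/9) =-1001494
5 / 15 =1/3 = 0.33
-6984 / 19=-367.58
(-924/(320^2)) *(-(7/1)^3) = 79233/25600 = 3.10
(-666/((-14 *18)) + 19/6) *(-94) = -11468/21 = -546.10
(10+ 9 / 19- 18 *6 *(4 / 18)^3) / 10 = 953/1026 = 0.93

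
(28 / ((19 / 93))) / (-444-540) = -217/1558 = -0.14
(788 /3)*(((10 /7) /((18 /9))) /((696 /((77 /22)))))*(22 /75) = 2167/7830 = 0.28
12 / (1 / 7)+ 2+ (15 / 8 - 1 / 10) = 3511/40 = 87.78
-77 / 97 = -0.79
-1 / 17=-0.06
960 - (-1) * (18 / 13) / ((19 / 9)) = 237282/247 = 960.66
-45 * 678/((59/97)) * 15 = -752407.63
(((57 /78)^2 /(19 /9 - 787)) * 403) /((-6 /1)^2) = -11191/1469312 = -0.01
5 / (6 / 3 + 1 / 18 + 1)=18/11 = 1.64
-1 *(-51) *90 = 4590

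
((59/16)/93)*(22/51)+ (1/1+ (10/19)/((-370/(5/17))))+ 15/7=589957513/186722424 = 3.16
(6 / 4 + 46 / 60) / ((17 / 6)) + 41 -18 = 119/5 = 23.80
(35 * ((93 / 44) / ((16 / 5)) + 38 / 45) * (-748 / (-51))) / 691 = 1.12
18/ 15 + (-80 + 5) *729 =-273369/5 = -54673.80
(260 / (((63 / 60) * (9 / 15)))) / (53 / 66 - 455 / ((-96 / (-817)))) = -9152000/85852977 = -0.11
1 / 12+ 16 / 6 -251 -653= -901.25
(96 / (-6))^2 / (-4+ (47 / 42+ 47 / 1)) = 10752/1853 = 5.80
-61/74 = -0.82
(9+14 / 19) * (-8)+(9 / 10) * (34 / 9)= -7077/95 = -74.49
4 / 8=1/2 = 0.50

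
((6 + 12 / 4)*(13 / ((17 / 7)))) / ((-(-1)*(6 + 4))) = 819/170 = 4.82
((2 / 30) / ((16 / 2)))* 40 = 1/3 = 0.33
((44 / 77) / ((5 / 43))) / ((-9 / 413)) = -10148/45 = -225.51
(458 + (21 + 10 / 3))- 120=1087/3 = 362.33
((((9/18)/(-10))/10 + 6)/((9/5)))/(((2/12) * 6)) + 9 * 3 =10919/360 = 30.33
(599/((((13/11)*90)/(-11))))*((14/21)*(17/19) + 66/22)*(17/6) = -50517863/80028 = -631.25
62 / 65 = 0.95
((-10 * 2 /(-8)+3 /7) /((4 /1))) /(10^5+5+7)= 41/5600672 = 0.00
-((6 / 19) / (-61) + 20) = -23174/1159 = -19.99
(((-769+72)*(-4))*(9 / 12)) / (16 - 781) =-41/15 = -2.73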